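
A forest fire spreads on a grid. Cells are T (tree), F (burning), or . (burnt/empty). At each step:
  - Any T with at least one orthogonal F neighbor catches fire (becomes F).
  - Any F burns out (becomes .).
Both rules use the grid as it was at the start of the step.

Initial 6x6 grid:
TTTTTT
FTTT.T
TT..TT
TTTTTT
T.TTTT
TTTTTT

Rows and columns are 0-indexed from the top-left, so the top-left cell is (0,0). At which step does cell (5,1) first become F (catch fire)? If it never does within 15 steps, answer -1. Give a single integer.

Step 1: cell (5,1)='T' (+3 fires, +1 burnt)
Step 2: cell (5,1)='T' (+4 fires, +3 burnt)
Step 3: cell (5,1)='T' (+4 fires, +4 burnt)
Step 4: cell (5,1)='T' (+3 fires, +4 burnt)
Step 5: cell (5,1)='F' (+4 fires, +3 burnt)
  -> target ignites at step 5
Step 6: cell (5,1)='.' (+4 fires, +4 burnt)
Step 7: cell (5,1)='.' (+5 fires, +4 burnt)
Step 8: cell (5,1)='.' (+3 fires, +5 burnt)
Step 9: cell (5,1)='.' (+1 fires, +3 burnt)
Step 10: cell (5,1)='.' (+0 fires, +1 burnt)
  fire out at step 10

5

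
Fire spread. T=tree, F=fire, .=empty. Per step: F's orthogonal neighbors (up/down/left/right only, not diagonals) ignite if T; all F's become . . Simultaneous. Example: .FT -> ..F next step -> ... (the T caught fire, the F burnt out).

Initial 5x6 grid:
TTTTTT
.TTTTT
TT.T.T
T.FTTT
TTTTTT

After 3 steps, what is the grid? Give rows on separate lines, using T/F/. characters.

Step 1: 2 trees catch fire, 1 burn out
  TTTTTT
  .TTTTT
  TT.T.T
  T..FTT
  TTFTTT
Step 2: 4 trees catch fire, 2 burn out
  TTTTTT
  .TTTTT
  TT.F.T
  T...FT
  TF.FTT
Step 3: 4 trees catch fire, 4 burn out
  TTTTTT
  .TTFTT
  TT...T
  T....F
  F...FT

TTTTTT
.TTFTT
TT...T
T....F
F...FT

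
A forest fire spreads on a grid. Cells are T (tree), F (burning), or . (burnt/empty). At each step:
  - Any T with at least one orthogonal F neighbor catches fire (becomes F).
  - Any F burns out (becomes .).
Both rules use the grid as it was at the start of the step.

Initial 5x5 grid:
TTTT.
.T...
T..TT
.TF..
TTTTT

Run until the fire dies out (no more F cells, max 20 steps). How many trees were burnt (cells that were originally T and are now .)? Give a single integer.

Answer: 6

Derivation:
Step 1: +2 fires, +1 burnt (F count now 2)
Step 2: +2 fires, +2 burnt (F count now 2)
Step 3: +2 fires, +2 burnt (F count now 2)
Step 4: +0 fires, +2 burnt (F count now 0)
Fire out after step 4
Initially T: 14, now '.': 17
Total burnt (originally-T cells now '.'): 6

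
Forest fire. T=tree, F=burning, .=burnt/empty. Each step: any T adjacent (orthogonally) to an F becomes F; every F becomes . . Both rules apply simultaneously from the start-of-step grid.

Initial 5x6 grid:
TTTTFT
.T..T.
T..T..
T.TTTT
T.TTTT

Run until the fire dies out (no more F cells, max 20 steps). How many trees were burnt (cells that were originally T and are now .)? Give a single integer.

Answer: 7

Derivation:
Step 1: +3 fires, +1 burnt (F count now 3)
Step 2: +1 fires, +3 burnt (F count now 1)
Step 3: +1 fires, +1 burnt (F count now 1)
Step 4: +2 fires, +1 burnt (F count now 2)
Step 5: +0 fires, +2 burnt (F count now 0)
Fire out after step 5
Initially T: 19, now '.': 18
Total burnt (originally-T cells now '.'): 7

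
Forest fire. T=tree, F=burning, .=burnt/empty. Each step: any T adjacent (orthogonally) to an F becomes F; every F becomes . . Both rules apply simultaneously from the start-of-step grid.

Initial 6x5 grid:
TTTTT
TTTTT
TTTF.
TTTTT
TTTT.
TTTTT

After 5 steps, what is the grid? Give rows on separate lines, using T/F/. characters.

Step 1: 3 trees catch fire, 1 burn out
  TTTTT
  TTTFT
  TTF..
  TTTFT
  TTTT.
  TTTTT
Step 2: 7 trees catch fire, 3 burn out
  TTTFT
  TTF.F
  TF...
  TTF.F
  TTTF.
  TTTTT
Step 3: 7 trees catch fire, 7 burn out
  TTF.F
  TF...
  F....
  TF...
  TTF..
  TTTFT
Step 4: 6 trees catch fire, 7 burn out
  TF...
  F....
  .....
  F....
  TF...
  TTF.F
Step 5: 3 trees catch fire, 6 burn out
  F....
  .....
  .....
  .....
  F....
  TF...

F....
.....
.....
.....
F....
TF...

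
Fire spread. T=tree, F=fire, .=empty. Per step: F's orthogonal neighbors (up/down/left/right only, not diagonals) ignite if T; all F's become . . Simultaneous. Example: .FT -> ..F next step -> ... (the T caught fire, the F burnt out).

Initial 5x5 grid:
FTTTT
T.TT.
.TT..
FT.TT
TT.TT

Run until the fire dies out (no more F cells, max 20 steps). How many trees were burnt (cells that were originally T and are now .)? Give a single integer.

Step 1: +4 fires, +2 burnt (F count now 4)
Step 2: +3 fires, +4 burnt (F count now 3)
Step 3: +3 fires, +3 burnt (F count now 3)
Step 4: +2 fires, +3 burnt (F count now 2)
Step 5: +0 fires, +2 burnt (F count now 0)
Fire out after step 5
Initially T: 16, now '.': 21
Total burnt (originally-T cells now '.'): 12

Answer: 12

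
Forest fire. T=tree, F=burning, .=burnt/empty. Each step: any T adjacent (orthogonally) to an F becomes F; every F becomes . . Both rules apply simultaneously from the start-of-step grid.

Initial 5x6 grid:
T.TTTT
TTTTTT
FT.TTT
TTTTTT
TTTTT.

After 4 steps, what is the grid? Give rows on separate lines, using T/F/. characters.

Step 1: 3 trees catch fire, 1 burn out
  T.TTTT
  FTTTTT
  .F.TTT
  FTTTTT
  TTTTT.
Step 2: 4 trees catch fire, 3 burn out
  F.TTTT
  .FTTTT
  ...TTT
  .FTTTT
  FTTTT.
Step 3: 3 trees catch fire, 4 burn out
  ..TTTT
  ..FTTT
  ...TTT
  ..FTTT
  .FTTT.
Step 4: 4 trees catch fire, 3 burn out
  ..FTTT
  ...FTT
  ...TTT
  ...FTT
  ..FTT.

..FTTT
...FTT
...TTT
...FTT
..FTT.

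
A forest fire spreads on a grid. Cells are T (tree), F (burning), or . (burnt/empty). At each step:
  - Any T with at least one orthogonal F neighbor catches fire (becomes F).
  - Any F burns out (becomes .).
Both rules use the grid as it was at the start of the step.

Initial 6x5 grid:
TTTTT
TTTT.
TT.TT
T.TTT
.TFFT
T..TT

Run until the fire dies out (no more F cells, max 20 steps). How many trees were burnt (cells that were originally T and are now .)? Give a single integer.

Step 1: +5 fires, +2 burnt (F count now 5)
Step 2: +3 fires, +5 burnt (F count now 3)
Step 3: +2 fires, +3 burnt (F count now 2)
Step 4: +2 fires, +2 burnt (F count now 2)
Step 5: +3 fires, +2 burnt (F count now 3)
Step 6: +3 fires, +3 burnt (F count now 3)
Step 7: +2 fires, +3 burnt (F count now 2)
Step 8: +1 fires, +2 burnt (F count now 1)
Step 9: +0 fires, +1 burnt (F count now 0)
Fire out after step 9
Initially T: 22, now '.': 29
Total burnt (originally-T cells now '.'): 21

Answer: 21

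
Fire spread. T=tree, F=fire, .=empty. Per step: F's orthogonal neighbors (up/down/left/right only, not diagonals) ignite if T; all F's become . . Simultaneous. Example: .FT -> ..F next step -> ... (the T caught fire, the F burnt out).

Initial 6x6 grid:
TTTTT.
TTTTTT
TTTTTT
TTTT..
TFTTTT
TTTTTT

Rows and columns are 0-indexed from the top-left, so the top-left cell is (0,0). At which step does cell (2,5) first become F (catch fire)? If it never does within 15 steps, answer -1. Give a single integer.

Step 1: cell (2,5)='T' (+4 fires, +1 burnt)
Step 2: cell (2,5)='T' (+6 fires, +4 burnt)
Step 3: cell (2,5)='T' (+6 fires, +6 burnt)
Step 4: cell (2,5)='T' (+6 fires, +6 burnt)
Step 5: cell (2,5)='T' (+5 fires, +6 burnt)
Step 6: cell (2,5)='F' (+3 fires, +5 burnt)
  -> target ignites at step 6
Step 7: cell (2,5)='.' (+2 fires, +3 burnt)
Step 8: cell (2,5)='.' (+0 fires, +2 burnt)
  fire out at step 8

6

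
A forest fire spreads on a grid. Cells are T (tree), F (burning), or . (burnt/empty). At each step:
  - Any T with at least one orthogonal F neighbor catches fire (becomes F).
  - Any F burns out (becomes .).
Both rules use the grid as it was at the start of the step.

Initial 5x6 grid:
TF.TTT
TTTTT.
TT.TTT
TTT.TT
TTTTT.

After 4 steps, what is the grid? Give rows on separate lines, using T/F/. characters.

Step 1: 2 trees catch fire, 1 burn out
  F..TTT
  TFTTT.
  TT.TTT
  TTT.TT
  TTTTT.
Step 2: 3 trees catch fire, 2 burn out
  ...TTT
  F.FTT.
  TF.TTT
  TTT.TT
  TTTTT.
Step 3: 3 trees catch fire, 3 burn out
  ...TTT
  ...FT.
  F..TTT
  TFT.TT
  TTTTT.
Step 4: 6 trees catch fire, 3 burn out
  ...FTT
  ....F.
  ...FTT
  F.F.TT
  TFTTT.

...FTT
....F.
...FTT
F.F.TT
TFTTT.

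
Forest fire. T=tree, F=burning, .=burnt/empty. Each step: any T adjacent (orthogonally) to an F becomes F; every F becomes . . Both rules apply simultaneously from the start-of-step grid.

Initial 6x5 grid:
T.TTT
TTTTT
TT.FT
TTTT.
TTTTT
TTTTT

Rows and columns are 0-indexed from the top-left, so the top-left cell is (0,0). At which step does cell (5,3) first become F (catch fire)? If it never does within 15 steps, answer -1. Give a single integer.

Step 1: cell (5,3)='T' (+3 fires, +1 burnt)
Step 2: cell (5,3)='T' (+5 fires, +3 burnt)
Step 3: cell (5,3)='F' (+7 fires, +5 burnt)
  -> target ignites at step 3
Step 4: cell (5,3)='.' (+6 fires, +7 burnt)
Step 5: cell (5,3)='.' (+4 fires, +6 burnt)
Step 6: cell (5,3)='.' (+1 fires, +4 burnt)
Step 7: cell (5,3)='.' (+0 fires, +1 burnt)
  fire out at step 7

3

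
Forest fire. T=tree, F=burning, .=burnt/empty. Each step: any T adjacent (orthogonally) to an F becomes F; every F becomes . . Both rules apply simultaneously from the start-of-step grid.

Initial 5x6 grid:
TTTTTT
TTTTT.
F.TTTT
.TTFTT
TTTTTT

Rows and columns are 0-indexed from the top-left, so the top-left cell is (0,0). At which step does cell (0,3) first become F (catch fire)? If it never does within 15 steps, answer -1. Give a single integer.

Step 1: cell (0,3)='T' (+5 fires, +2 burnt)
Step 2: cell (0,3)='T' (+9 fires, +5 burnt)
Step 3: cell (0,3)='F' (+7 fires, +9 burnt)
  -> target ignites at step 3
Step 4: cell (0,3)='.' (+3 fires, +7 burnt)
Step 5: cell (0,3)='.' (+1 fires, +3 burnt)
Step 6: cell (0,3)='.' (+0 fires, +1 burnt)
  fire out at step 6

3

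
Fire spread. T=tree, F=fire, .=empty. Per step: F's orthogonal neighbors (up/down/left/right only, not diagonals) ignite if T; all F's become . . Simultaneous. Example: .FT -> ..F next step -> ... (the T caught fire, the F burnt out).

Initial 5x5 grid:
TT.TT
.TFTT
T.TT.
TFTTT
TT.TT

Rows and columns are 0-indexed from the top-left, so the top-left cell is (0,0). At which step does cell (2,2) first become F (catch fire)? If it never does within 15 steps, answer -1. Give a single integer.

Step 1: cell (2,2)='F' (+6 fires, +2 burnt)
  -> target ignites at step 1
Step 2: cell (2,2)='.' (+7 fires, +6 burnt)
Step 3: cell (2,2)='.' (+4 fires, +7 burnt)
Step 4: cell (2,2)='.' (+1 fires, +4 burnt)
Step 5: cell (2,2)='.' (+0 fires, +1 burnt)
  fire out at step 5

1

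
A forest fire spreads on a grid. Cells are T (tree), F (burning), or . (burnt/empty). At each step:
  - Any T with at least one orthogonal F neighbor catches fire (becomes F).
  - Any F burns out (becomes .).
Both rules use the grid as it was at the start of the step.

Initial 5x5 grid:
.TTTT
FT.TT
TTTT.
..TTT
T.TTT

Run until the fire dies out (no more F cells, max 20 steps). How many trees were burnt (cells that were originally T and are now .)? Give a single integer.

Answer: 17

Derivation:
Step 1: +2 fires, +1 burnt (F count now 2)
Step 2: +2 fires, +2 burnt (F count now 2)
Step 3: +2 fires, +2 burnt (F count now 2)
Step 4: +3 fires, +2 burnt (F count now 3)
Step 5: +4 fires, +3 burnt (F count now 4)
Step 6: +3 fires, +4 burnt (F count now 3)
Step 7: +1 fires, +3 burnt (F count now 1)
Step 8: +0 fires, +1 burnt (F count now 0)
Fire out after step 8
Initially T: 18, now '.': 24
Total burnt (originally-T cells now '.'): 17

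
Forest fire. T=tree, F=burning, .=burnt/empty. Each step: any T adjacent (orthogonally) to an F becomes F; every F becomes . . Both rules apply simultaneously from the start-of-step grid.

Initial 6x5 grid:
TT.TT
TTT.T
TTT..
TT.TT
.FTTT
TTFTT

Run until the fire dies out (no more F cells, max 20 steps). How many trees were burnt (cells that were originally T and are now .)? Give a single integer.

Answer: 19

Derivation:
Step 1: +4 fires, +2 burnt (F count now 4)
Step 2: +5 fires, +4 burnt (F count now 5)
Step 3: +5 fires, +5 burnt (F count now 5)
Step 4: +4 fires, +5 burnt (F count now 4)
Step 5: +1 fires, +4 burnt (F count now 1)
Step 6: +0 fires, +1 burnt (F count now 0)
Fire out after step 6
Initially T: 22, now '.': 27
Total burnt (originally-T cells now '.'): 19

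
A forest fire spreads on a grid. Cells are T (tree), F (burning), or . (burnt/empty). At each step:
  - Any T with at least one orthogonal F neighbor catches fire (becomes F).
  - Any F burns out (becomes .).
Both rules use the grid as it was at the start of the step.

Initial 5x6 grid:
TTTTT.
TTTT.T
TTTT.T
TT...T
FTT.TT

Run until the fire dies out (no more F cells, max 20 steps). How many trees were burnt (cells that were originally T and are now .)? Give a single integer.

Answer: 17

Derivation:
Step 1: +2 fires, +1 burnt (F count now 2)
Step 2: +3 fires, +2 burnt (F count now 3)
Step 3: +2 fires, +3 burnt (F count now 2)
Step 4: +3 fires, +2 burnt (F count now 3)
Step 5: +3 fires, +3 burnt (F count now 3)
Step 6: +2 fires, +3 burnt (F count now 2)
Step 7: +1 fires, +2 burnt (F count now 1)
Step 8: +1 fires, +1 burnt (F count now 1)
Step 9: +0 fires, +1 burnt (F count now 0)
Fire out after step 9
Initially T: 22, now '.': 25
Total burnt (originally-T cells now '.'): 17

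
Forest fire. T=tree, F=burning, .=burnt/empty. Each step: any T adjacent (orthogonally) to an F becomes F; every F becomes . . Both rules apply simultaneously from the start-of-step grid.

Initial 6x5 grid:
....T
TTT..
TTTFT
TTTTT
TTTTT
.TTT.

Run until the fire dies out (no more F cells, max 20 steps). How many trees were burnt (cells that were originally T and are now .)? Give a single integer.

Answer: 20

Derivation:
Step 1: +3 fires, +1 burnt (F count now 3)
Step 2: +5 fires, +3 burnt (F count now 5)
Step 3: +6 fires, +5 burnt (F count now 6)
Step 4: +4 fires, +6 burnt (F count now 4)
Step 5: +2 fires, +4 burnt (F count now 2)
Step 6: +0 fires, +2 burnt (F count now 0)
Fire out after step 6
Initially T: 21, now '.': 29
Total burnt (originally-T cells now '.'): 20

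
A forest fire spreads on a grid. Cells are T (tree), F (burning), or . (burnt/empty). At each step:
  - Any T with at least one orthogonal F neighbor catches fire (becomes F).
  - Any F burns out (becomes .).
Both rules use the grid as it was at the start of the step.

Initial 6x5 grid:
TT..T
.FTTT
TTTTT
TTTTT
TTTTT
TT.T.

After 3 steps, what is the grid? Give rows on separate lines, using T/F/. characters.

Step 1: 3 trees catch fire, 1 burn out
  TF..T
  ..FTT
  TFTTT
  TTTTT
  TTTTT
  TT.T.
Step 2: 5 trees catch fire, 3 burn out
  F...T
  ...FT
  F.FTT
  TFTTT
  TTTTT
  TT.T.
Step 3: 5 trees catch fire, 5 burn out
  ....T
  ....F
  ...FT
  F.FTT
  TFTTT
  TT.T.

....T
....F
...FT
F.FTT
TFTTT
TT.T.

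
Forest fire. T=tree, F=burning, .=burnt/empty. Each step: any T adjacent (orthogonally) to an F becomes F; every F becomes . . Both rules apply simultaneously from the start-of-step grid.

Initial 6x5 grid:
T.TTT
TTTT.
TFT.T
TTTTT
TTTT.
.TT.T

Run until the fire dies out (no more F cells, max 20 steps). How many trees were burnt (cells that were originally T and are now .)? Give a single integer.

Step 1: +4 fires, +1 burnt (F count now 4)
Step 2: +5 fires, +4 burnt (F count now 5)
Step 3: +7 fires, +5 burnt (F count now 7)
Step 4: +4 fires, +7 burnt (F count now 4)
Step 5: +2 fires, +4 burnt (F count now 2)
Step 6: +0 fires, +2 burnt (F count now 0)
Fire out after step 6
Initially T: 23, now '.': 29
Total burnt (originally-T cells now '.'): 22

Answer: 22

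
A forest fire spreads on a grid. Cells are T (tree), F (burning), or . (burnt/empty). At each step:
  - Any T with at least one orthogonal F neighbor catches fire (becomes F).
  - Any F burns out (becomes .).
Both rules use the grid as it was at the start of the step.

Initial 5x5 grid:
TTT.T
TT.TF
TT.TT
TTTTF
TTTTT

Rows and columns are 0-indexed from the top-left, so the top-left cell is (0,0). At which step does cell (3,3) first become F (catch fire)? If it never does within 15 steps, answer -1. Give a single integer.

Step 1: cell (3,3)='F' (+5 fires, +2 burnt)
  -> target ignites at step 1
Step 2: cell (3,3)='.' (+3 fires, +5 burnt)
Step 3: cell (3,3)='.' (+2 fires, +3 burnt)
Step 4: cell (3,3)='.' (+3 fires, +2 burnt)
Step 5: cell (3,3)='.' (+3 fires, +3 burnt)
Step 6: cell (3,3)='.' (+2 fires, +3 burnt)
Step 7: cell (3,3)='.' (+2 fires, +2 burnt)
Step 8: cell (3,3)='.' (+0 fires, +2 burnt)
  fire out at step 8

1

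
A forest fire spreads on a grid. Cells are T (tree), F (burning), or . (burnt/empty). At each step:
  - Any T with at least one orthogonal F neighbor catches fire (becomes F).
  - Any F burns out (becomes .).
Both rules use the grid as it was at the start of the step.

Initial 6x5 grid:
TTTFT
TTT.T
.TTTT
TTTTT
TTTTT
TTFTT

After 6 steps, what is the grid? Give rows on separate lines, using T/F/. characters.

Step 1: 5 trees catch fire, 2 burn out
  TTF.F
  TTT.T
  .TTTT
  TTTTT
  TTFTT
  TF.FT
Step 2: 8 trees catch fire, 5 burn out
  TF...
  TTF.F
  .TTTT
  TTFTT
  TF.FT
  F...F
Step 3: 8 trees catch fire, 8 burn out
  F....
  TF...
  .TFTF
  TF.FT
  F...F
  .....
Step 4: 5 trees catch fire, 8 burn out
  .....
  F....
  .F.F.
  F...F
  .....
  .....
Step 5: 0 trees catch fire, 5 burn out
  .....
  .....
  .....
  .....
  .....
  .....
Step 6: 0 trees catch fire, 0 burn out
  .....
  .....
  .....
  .....
  .....
  .....

.....
.....
.....
.....
.....
.....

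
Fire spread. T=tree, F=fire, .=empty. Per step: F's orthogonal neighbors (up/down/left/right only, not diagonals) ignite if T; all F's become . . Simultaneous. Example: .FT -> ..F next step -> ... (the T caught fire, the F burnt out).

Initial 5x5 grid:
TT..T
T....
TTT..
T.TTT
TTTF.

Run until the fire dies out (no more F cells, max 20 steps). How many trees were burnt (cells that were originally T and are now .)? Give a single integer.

Step 1: +2 fires, +1 burnt (F count now 2)
Step 2: +3 fires, +2 burnt (F count now 3)
Step 3: +2 fires, +3 burnt (F count now 2)
Step 4: +2 fires, +2 burnt (F count now 2)
Step 5: +1 fires, +2 burnt (F count now 1)
Step 6: +1 fires, +1 burnt (F count now 1)
Step 7: +1 fires, +1 burnt (F count now 1)
Step 8: +1 fires, +1 burnt (F count now 1)
Step 9: +0 fires, +1 burnt (F count now 0)
Fire out after step 9
Initially T: 14, now '.': 24
Total burnt (originally-T cells now '.'): 13

Answer: 13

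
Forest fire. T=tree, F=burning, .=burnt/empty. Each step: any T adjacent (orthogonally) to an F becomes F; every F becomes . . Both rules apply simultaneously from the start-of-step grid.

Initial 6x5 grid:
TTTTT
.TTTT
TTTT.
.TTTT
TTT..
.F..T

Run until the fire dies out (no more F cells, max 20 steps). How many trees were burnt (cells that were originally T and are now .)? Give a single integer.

Answer: 20

Derivation:
Step 1: +1 fires, +1 burnt (F count now 1)
Step 2: +3 fires, +1 burnt (F count now 3)
Step 3: +2 fires, +3 burnt (F count now 2)
Step 4: +4 fires, +2 burnt (F count now 4)
Step 5: +4 fires, +4 burnt (F count now 4)
Step 6: +3 fires, +4 burnt (F count now 3)
Step 7: +2 fires, +3 burnt (F count now 2)
Step 8: +1 fires, +2 burnt (F count now 1)
Step 9: +0 fires, +1 burnt (F count now 0)
Fire out after step 9
Initially T: 21, now '.': 29
Total burnt (originally-T cells now '.'): 20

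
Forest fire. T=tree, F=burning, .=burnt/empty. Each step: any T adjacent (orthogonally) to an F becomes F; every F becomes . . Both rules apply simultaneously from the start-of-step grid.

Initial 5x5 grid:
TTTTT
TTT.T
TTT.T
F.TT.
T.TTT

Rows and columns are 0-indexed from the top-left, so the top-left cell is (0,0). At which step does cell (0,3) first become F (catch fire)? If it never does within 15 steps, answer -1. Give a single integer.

Step 1: cell (0,3)='T' (+2 fires, +1 burnt)
Step 2: cell (0,3)='T' (+2 fires, +2 burnt)
Step 3: cell (0,3)='T' (+3 fires, +2 burnt)
Step 4: cell (0,3)='T' (+3 fires, +3 burnt)
Step 5: cell (0,3)='T' (+3 fires, +3 burnt)
Step 6: cell (0,3)='F' (+2 fires, +3 burnt)
  -> target ignites at step 6
Step 7: cell (0,3)='.' (+2 fires, +2 burnt)
Step 8: cell (0,3)='.' (+1 fires, +2 burnt)
Step 9: cell (0,3)='.' (+1 fires, +1 burnt)
Step 10: cell (0,3)='.' (+0 fires, +1 burnt)
  fire out at step 10

6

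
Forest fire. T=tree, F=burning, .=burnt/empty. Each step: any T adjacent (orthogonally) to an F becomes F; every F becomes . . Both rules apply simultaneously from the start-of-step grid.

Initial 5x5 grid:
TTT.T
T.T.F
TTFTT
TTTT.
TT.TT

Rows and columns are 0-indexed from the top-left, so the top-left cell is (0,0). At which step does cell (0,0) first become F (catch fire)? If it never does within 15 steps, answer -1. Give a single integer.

Step 1: cell (0,0)='T' (+6 fires, +2 burnt)
Step 2: cell (0,0)='T' (+4 fires, +6 burnt)
Step 3: cell (0,0)='T' (+5 fires, +4 burnt)
Step 4: cell (0,0)='F' (+3 fires, +5 burnt)
  -> target ignites at step 4
Step 5: cell (0,0)='.' (+0 fires, +3 burnt)
  fire out at step 5

4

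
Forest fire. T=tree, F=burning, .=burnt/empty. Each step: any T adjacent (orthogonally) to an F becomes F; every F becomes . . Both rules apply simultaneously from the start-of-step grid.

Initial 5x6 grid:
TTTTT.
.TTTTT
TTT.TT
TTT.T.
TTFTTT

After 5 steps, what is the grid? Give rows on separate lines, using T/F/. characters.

Step 1: 3 trees catch fire, 1 burn out
  TTTTT.
  .TTTTT
  TTT.TT
  TTF.T.
  TF.FTT
Step 2: 4 trees catch fire, 3 burn out
  TTTTT.
  .TTTTT
  TTF.TT
  TF..T.
  F...FT
Step 3: 5 trees catch fire, 4 burn out
  TTTTT.
  .TFTTT
  TF..TT
  F...F.
  .....F
Step 4: 5 trees catch fire, 5 burn out
  TTFTT.
  .F.FTT
  F...FT
  ......
  ......
Step 5: 4 trees catch fire, 5 burn out
  TF.FT.
  ....FT
  .....F
  ......
  ......

TF.FT.
....FT
.....F
......
......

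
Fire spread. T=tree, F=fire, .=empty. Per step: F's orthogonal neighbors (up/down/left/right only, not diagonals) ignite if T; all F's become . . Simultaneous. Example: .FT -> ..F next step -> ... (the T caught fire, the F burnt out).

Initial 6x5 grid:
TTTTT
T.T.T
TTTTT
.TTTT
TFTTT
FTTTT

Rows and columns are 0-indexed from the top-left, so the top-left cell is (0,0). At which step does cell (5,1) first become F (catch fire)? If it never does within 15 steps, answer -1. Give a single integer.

Step 1: cell (5,1)='F' (+4 fires, +2 burnt)
  -> target ignites at step 1
Step 2: cell (5,1)='.' (+4 fires, +4 burnt)
Step 3: cell (5,1)='.' (+5 fires, +4 burnt)
Step 4: cell (5,1)='.' (+5 fires, +5 burnt)
Step 5: cell (5,1)='.' (+3 fires, +5 burnt)
Step 6: cell (5,1)='.' (+3 fires, +3 burnt)
Step 7: cell (5,1)='.' (+1 fires, +3 burnt)
Step 8: cell (5,1)='.' (+0 fires, +1 burnt)
  fire out at step 8

1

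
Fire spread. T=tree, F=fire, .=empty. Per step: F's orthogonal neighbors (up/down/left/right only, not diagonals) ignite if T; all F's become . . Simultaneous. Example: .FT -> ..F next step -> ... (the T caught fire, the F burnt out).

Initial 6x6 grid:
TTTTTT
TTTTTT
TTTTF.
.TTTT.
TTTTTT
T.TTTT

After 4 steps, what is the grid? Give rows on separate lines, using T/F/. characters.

Step 1: 3 trees catch fire, 1 burn out
  TTTTTT
  TTTTFT
  TTTF..
  .TTTF.
  TTTTTT
  T.TTTT
Step 2: 6 trees catch fire, 3 burn out
  TTTTFT
  TTTF.F
  TTF...
  .TTF..
  TTTTFT
  T.TTTT
Step 3: 8 trees catch fire, 6 burn out
  TTTF.F
  TTF...
  TF....
  .TF...
  TTTF.F
  T.TTFT
Step 4: 7 trees catch fire, 8 burn out
  TTF...
  TF....
  F.....
  .F....
  TTF...
  T.TF.F

TTF...
TF....
F.....
.F....
TTF...
T.TF.F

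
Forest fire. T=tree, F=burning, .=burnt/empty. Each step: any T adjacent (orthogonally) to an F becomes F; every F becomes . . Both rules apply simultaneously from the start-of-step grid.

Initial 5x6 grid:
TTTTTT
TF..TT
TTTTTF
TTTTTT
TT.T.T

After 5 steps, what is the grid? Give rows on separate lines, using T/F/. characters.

Step 1: 6 trees catch fire, 2 burn out
  TFTTTT
  F...TF
  TFTTF.
  TTTTTF
  TT.T.T
Step 2: 10 trees catch fire, 6 burn out
  F.FTTF
  ....F.
  F.FF..
  TFTTF.
  TT.T.F
Step 3: 6 trees catch fire, 10 burn out
  ...FF.
  ......
  ......
  F.FF..
  TF.T..
Step 4: 2 trees catch fire, 6 burn out
  ......
  ......
  ......
  ......
  F..F..
Step 5: 0 trees catch fire, 2 burn out
  ......
  ......
  ......
  ......
  ......

......
......
......
......
......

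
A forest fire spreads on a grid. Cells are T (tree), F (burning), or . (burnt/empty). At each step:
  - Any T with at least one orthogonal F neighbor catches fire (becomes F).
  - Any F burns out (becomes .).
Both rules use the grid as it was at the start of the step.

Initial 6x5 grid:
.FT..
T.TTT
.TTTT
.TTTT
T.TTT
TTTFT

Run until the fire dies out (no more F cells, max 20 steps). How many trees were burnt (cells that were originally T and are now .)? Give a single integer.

Answer: 20

Derivation:
Step 1: +4 fires, +2 burnt (F count now 4)
Step 2: +5 fires, +4 burnt (F count now 5)
Step 3: +6 fires, +5 burnt (F count now 6)
Step 4: +5 fires, +6 burnt (F count now 5)
Step 5: +0 fires, +5 burnt (F count now 0)
Fire out after step 5
Initially T: 21, now '.': 29
Total burnt (originally-T cells now '.'): 20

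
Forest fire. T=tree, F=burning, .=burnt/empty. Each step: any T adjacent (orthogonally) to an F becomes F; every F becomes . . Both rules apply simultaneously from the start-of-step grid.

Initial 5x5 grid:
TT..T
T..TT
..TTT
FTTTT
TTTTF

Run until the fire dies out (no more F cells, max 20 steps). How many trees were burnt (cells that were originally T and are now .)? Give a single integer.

Step 1: +4 fires, +2 burnt (F count now 4)
Step 2: +5 fires, +4 burnt (F count now 5)
Step 3: +3 fires, +5 burnt (F count now 3)
Step 4: +2 fires, +3 burnt (F count now 2)
Step 5: +0 fires, +2 burnt (F count now 0)
Fire out after step 5
Initially T: 17, now '.': 22
Total burnt (originally-T cells now '.'): 14

Answer: 14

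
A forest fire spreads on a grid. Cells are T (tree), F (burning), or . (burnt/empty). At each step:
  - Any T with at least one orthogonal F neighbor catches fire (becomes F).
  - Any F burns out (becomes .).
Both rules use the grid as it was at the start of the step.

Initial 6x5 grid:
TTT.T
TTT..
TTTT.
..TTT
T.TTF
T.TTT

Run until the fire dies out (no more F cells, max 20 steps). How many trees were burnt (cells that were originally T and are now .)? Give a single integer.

Step 1: +3 fires, +1 burnt (F count now 3)
Step 2: +3 fires, +3 burnt (F count now 3)
Step 3: +3 fires, +3 burnt (F count now 3)
Step 4: +1 fires, +3 burnt (F count now 1)
Step 5: +2 fires, +1 burnt (F count now 2)
Step 6: +3 fires, +2 burnt (F count now 3)
Step 7: +2 fires, +3 burnt (F count now 2)
Step 8: +1 fires, +2 burnt (F count now 1)
Step 9: +0 fires, +1 burnt (F count now 0)
Fire out after step 9
Initially T: 21, now '.': 27
Total burnt (originally-T cells now '.'): 18

Answer: 18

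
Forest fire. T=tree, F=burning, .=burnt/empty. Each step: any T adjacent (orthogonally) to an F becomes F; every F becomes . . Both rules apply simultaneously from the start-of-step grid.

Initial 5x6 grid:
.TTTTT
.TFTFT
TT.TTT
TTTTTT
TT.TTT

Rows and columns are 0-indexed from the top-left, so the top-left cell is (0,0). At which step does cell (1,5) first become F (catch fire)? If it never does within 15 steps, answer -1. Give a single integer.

Step 1: cell (1,5)='F' (+6 fires, +2 burnt)
  -> target ignites at step 1
Step 2: cell (1,5)='.' (+7 fires, +6 burnt)
Step 3: cell (1,5)='.' (+5 fires, +7 burnt)
Step 4: cell (1,5)='.' (+5 fires, +5 burnt)
Step 5: cell (1,5)='.' (+1 fires, +5 burnt)
Step 6: cell (1,5)='.' (+0 fires, +1 burnt)
  fire out at step 6

1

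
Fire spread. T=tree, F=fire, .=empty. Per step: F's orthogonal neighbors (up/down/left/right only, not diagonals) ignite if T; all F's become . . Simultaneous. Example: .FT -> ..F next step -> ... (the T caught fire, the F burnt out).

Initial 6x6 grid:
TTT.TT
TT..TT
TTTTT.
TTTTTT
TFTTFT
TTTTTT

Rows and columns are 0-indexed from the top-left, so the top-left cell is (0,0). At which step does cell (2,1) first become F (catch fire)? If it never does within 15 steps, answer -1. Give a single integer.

Step 1: cell (2,1)='T' (+8 fires, +2 burnt)
Step 2: cell (2,1)='F' (+10 fires, +8 burnt)
  -> target ignites at step 2
Step 3: cell (2,1)='.' (+5 fires, +10 burnt)
Step 4: cell (2,1)='.' (+4 fires, +5 burnt)
Step 5: cell (2,1)='.' (+3 fires, +4 burnt)
Step 6: cell (2,1)='.' (+0 fires, +3 burnt)
  fire out at step 6

2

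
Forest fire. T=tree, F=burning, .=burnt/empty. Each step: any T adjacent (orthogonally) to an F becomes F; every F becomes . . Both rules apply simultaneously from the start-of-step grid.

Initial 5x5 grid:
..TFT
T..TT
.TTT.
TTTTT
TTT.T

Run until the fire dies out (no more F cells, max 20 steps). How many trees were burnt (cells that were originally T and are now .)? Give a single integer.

Step 1: +3 fires, +1 burnt (F count now 3)
Step 2: +2 fires, +3 burnt (F count now 2)
Step 3: +2 fires, +2 burnt (F count now 2)
Step 4: +3 fires, +2 burnt (F count now 3)
Step 5: +3 fires, +3 burnt (F count now 3)
Step 6: +2 fires, +3 burnt (F count now 2)
Step 7: +1 fires, +2 burnt (F count now 1)
Step 8: +0 fires, +1 burnt (F count now 0)
Fire out after step 8
Initially T: 17, now '.': 24
Total burnt (originally-T cells now '.'): 16

Answer: 16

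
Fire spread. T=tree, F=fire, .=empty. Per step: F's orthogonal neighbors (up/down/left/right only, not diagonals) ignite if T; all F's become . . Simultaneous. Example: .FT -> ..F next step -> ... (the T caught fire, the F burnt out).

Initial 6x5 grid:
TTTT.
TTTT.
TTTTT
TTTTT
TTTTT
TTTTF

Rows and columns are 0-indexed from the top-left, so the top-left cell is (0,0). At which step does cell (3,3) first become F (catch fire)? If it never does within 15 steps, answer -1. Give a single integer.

Step 1: cell (3,3)='T' (+2 fires, +1 burnt)
Step 2: cell (3,3)='T' (+3 fires, +2 burnt)
Step 3: cell (3,3)='F' (+4 fires, +3 burnt)
  -> target ignites at step 3
Step 4: cell (3,3)='.' (+4 fires, +4 burnt)
Step 5: cell (3,3)='.' (+4 fires, +4 burnt)
Step 6: cell (3,3)='.' (+4 fires, +4 burnt)
Step 7: cell (3,3)='.' (+3 fires, +4 burnt)
Step 8: cell (3,3)='.' (+2 fires, +3 burnt)
Step 9: cell (3,3)='.' (+1 fires, +2 burnt)
Step 10: cell (3,3)='.' (+0 fires, +1 burnt)
  fire out at step 10

3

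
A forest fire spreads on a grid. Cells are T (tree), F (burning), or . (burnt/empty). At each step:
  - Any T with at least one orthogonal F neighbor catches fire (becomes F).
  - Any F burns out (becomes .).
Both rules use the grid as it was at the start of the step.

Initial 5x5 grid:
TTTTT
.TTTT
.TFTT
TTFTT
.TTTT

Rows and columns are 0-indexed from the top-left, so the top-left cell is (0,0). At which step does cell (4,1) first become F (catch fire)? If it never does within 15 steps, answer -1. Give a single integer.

Step 1: cell (4,1)='T' (+6 fires, +2 burnt)
Step 2: cell (4,1)='F' (+8 fires, +6 burnt)
  -> target ignites at step 2
Step 3: cell (4,1)='.' (+4 fires, +8 burnt)
Step 4: cell (4,1)='.' (+2 fires, +4 burnt)
Step 5: cell (4,1)='.' (+0 fires, +2 burnt)
  fire out at step 5

2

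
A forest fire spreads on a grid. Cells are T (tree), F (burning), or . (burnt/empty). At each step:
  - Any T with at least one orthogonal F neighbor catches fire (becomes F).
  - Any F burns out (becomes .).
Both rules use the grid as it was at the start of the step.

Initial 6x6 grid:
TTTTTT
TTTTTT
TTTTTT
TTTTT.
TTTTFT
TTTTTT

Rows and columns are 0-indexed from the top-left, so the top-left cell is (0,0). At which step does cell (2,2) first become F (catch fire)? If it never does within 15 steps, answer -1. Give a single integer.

Step 1: cell (2,2)='T' (+4 fires, +1 burnt)
Step 2: cell (2,2)='T' (+5 fires, +4 burnt)
Step 3: cell (2,2)='T' (+6 fires, +5 burnt)
Step 4: cell (2,2)='F' (+7 fires, +6 burnt)
  -> target ignites at step 4
Step 5: cell (2,2)='.' (+6 fires, +7 burnt)
Step 6: cell (2,2)='.' (+3 fires, +6 burnt)
Step 7: cell (2,2)='.' (+2 fires, +3 burnt)
Step 8: cell (2,2)='.' (+1 fires, +2 burnt)
Step 9: cell (2,2)='.' (+0 fires, +1 burnt)
  fire out at step 9

4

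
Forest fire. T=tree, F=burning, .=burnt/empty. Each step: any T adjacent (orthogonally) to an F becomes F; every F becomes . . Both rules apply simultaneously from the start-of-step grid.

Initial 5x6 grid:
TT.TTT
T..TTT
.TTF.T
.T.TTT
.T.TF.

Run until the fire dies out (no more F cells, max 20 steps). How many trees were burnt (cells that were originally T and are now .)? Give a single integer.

Step 1: +5 fires, +2 burnt (F count now 5)
Step 2: +4 fires, +5 burnt (F count now 4)
Step 3: +4 fires, +4 burnt (F count now 4)
Step 4: +2 fires, +4 burnt (F count now 2)
Step 5: +0 fires, +2 burnt (F count now 0)
Fire out after step 5
Initially T: 18, now '.': 27
Total burnt (originally-T cells now '.'): 15

Answer: 15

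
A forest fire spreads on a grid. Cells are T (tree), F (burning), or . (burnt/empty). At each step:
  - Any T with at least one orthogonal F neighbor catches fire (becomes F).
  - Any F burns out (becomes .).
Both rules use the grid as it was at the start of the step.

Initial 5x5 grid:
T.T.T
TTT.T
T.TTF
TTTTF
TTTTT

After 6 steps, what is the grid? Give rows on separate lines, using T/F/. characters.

Step 1: 4 trees catch fire, 2 burn out
  T.T.T
  TTT.F
  T.TF.
  TTTF.
  TTTTF
Step 2: 4 trees catch fire, 4 burn out
  T.T.F
  TTT..
  T.F..
  TTF..
  TTTF.
Step 3: 3 trees catch fire, 4 burn out
  T.T..
  TTF..
  T....
  TF...
  TTF..
Step 4: 4 trees catch fire, 3 burn out
  T.F..
  TF...
  T....
  F....
  TF...
Step 5: 3 trees catch fire, 4 burn out
  T....
  F....
  F....
  .....
  F....
Step 6: 1 trees catch fire, 3 burn out
  F....
  .....
  .....
  .....
  .....

F....
.....
.....
.....
.....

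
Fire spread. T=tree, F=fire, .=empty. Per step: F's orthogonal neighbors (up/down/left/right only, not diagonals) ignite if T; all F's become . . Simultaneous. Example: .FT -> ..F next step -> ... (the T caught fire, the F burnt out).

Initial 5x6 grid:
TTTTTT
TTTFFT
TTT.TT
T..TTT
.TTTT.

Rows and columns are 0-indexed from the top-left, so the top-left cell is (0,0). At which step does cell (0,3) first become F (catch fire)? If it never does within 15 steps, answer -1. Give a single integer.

Step 1: cell (0,3)='F' (+5 fires, +2 burnt)
  -> target ignites at step 1
Step 2: cell (0,3)='.' (+6 fires, +5 burnt)
Step 3: cell (0,3)='.' (+6 fires, +6 burnt)
Step 4: cell (0,3)='.' (+3 fires, +6 burnt)
Step 5: cell (0,3)='.' (+2 fires, +3 burnt)
Step 6: cell (0,3)='.' (+1 fires, +2 burnt)
Step 7: cell (0,3)='.' (+0 fires, +1 burnt)
  fire out at step 7

1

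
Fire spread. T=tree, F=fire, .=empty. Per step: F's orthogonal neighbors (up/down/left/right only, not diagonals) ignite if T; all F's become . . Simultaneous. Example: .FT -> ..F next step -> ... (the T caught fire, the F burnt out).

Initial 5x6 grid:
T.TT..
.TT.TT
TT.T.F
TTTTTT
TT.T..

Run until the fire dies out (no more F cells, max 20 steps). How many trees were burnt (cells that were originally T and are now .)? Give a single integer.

Step 1: +2 fires, +1 burnt (F count now 2)
Step 2: +2 fires, +2 burnt (F count now 2)
Step 3: +1 fires, +2 burnt (F count now 1)
Step 4: +3 fires, +1 burnt (F count now 3)
Step 5: +1 fires, +3 burnt (F count now 1)
Step 6: +3 fires, +1 burnt (F count now 3)
Step 7: +3 fires, +3 burnt (F count now 3)
Step 8: +1 fires, +3 burnt (F count now 1)
Step 9: +1 fires, +1 burnt (F count now 1)
Step 10: +1 fires, +1 burnt (F count now 1)
Step 11: +0 fires, +1 burnt (F count now 0)
Fire out after step 11
Initially T: 19, now '.': 29
Total burnt (originally-T cells now '.'): 18

Answer: 18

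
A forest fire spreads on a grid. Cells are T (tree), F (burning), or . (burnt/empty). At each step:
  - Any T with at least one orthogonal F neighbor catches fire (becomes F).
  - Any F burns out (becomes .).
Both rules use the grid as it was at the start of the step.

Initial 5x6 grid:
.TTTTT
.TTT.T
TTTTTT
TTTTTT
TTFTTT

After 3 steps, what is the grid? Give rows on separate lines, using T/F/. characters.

Step 1: 3 trees catch fire, 1 burn out
  .TTTTT
  .TTT.T
  TTTTTT
  TTFTTT
  TF.FTT
Step 2: 5 trees catch fire, 3 burn out
  .TTTTT
  .TTT.T
  TTFTTT
  TF.FTT
  F...FT
Step 3: 6 trees catch fire, 5 burn out
  .TTTTT
  .TFT.T
  TF.FTT
  F...FT
  .....F

.TTTTT
.TFT.T
TF.FTT
F...FT
.....F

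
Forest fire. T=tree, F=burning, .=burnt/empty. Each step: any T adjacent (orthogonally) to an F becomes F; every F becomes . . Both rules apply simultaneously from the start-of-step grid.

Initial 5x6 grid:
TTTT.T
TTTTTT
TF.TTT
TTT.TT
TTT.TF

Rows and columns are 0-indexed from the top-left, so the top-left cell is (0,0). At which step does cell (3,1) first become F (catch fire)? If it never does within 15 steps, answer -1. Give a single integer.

Step 1: cell (3,1)='F' (+5 fires, +2 burnt)
  -> target ignites at step 1
Step 2: cell (3,1)='.' (+8 fires, +5 burnt)
Step 3: cell (3,1)='.' (+7 fires, +8 burnt)
Step 4: cell (3,1)='.' (+4 fires, +7 burnt)
Step 5: cell (3,1)='.' (+0 fires, +4 burnt)
  fire out at step 5

1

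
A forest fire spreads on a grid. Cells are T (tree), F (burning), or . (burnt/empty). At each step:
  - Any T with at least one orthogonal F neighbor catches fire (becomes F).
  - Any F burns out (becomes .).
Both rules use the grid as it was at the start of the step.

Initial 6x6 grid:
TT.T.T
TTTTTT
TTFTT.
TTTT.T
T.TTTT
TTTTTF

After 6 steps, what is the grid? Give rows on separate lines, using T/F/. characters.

Step 1: 6 trees catch fire, 2 burn out
  TT.T.T
  TTFTTT
  TF.FT.
  TTFT.T
  T.TTTF
  TTTTF.
Step 2: 10 trees catch fire, 6 burn out
  TT.T.T
  TF.FTT
  F...F.
  TF.F.F
  T.FTF.
  TTTF..
Step 3: 7 trees catch fire, 10 burn out
  TF.F.T
  F...FT
  ......
  F.....
  T..F..
  TTF...
Step 4: 4 trees catch fire, 7 burn out
  F....T
  .....F
  ......
  ......
  F.....
  TF....
Step 5: 2 trees catch fire, 4 burn out
  .....F
  ......
  ......
  ......
  ......
  F.....
Step 6: 0 trees catch fire, 2 burn out
  ......
  ......
  ......
  ......
  ......
  ......

......
......
......
......
......
......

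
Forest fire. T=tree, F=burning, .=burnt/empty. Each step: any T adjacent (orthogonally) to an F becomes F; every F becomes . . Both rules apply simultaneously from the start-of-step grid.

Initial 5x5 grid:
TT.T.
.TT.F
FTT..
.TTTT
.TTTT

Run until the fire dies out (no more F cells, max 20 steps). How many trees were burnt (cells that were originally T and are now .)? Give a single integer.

Answer: 14

Derivation:
Step 1: +1 fires, +2 burnt (F count now 1)
Step 2: +3 fires, +1 burnt (F count now 3)
Step 3: +4 fires, +3 burnt (F count now 4)
Step 4: +3 fires, +4 burnt (F count now 3)
Step 5: +2 fires, +3 burnt (F count now 2)
Step 6: +1 fires, +2 burnt (F count now 1)
Step 7: +0 fires, +1 burnt (F count now 0)
Fire out after step 7
Initially T: 15, now '.': 24
Total burnt (originally-T cells now '.'): 14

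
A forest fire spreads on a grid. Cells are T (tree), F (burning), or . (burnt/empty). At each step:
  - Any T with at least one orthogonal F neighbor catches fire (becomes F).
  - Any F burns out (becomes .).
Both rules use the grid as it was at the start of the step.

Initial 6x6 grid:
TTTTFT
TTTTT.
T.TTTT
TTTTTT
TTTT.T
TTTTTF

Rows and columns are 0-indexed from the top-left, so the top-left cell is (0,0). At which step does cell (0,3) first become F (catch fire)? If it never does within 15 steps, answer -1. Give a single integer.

Step 1: cell (0,3)='F' (+5 fires, +2 burnt)
  -> target ignites at step 1
Step 2: cell (0,3)='.' (+5 fires, +5 burnt)
Step 3: cell (0,3)='.' (+7 fires, +5 burnt)
Step 4: cell (0,3)='.' (+6 fires, +7 burnt)
Step 5: cell (0,3)='.' (+4 fires, +6 burnt)
Step 6: cell (0,3)='.' (+3 fires, +4 burnt)
Step 7: cell (0,3)='.' (+1 fires, +3 burnt)
Step 8: cell (0,3)='.' (+0 fires, +1 burnt)
  fire out at step 8

1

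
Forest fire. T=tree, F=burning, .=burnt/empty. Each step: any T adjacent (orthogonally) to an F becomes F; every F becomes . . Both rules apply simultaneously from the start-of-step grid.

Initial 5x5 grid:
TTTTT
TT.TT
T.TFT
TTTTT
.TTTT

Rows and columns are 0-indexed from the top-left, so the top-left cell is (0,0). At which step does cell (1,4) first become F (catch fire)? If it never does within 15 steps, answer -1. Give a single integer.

Step 1: cell (1,4)='T' (+4 fires, +1 burnt)
Step 2: cell (1,4)='F' (+5 fires, +4 burnt)
  -> target ignites at step 2
Step 3: cell (1,4)='.' (+5 fires, +5 burnt)
Step 4: cell (1,4)='.' (+3 fires, +5 burnt)
Step 5: cell (1,4)='.' (+3 fires, +3 burnt)
Step 6: cell (1,4)='.' (+1 fires, +3 burnt)
Step 7: cell (1,4)='.' (+0 fires, +1 burnt)
  fire out at step 7

2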